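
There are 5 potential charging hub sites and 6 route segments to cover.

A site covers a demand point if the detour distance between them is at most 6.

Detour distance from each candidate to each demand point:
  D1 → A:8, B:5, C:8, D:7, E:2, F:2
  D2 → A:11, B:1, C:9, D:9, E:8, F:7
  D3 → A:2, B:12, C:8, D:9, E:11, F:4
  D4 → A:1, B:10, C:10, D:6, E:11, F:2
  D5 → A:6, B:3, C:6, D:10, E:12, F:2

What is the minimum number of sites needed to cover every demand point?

3

Coverage sets (demand points within 6 of each site):
  D1: {B, E, F}
  D2: {B}
  D3: {A, F}
  D4: {A, D, F}
  D5: {A, B, C, F}
No 2 sites suffice: every size-2 union leaves at least one demand point uncovered.
But {D1, D4, D5} covers everything, so the minimum is 3.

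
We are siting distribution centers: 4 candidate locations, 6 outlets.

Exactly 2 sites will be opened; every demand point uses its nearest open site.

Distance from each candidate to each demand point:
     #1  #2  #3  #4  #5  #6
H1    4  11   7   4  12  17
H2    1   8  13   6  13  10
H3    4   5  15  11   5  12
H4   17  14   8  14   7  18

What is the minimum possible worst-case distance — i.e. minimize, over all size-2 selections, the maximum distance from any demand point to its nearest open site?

Open {H2, H4}.
  Farthest demand point is #6 at distance 10 (to H2); all others are ≤ 10.
With {H1, H2} the worst case is 12.
With {H1, H3} the worst case is 12.
No size-2 selection achieves below 10.

10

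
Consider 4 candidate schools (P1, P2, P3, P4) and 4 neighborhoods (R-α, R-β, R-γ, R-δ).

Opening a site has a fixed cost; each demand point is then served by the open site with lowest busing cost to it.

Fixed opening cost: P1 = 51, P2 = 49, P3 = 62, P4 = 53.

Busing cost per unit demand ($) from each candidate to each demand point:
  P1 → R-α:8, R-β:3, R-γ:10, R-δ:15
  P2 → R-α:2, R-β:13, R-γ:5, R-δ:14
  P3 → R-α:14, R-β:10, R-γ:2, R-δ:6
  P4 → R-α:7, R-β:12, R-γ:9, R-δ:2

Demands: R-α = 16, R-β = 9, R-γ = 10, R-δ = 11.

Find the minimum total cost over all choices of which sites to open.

284

Open {P1, P2, P4}: assign each demand point to its cheapest open site.
  R-α→P2 16×2=32, R-β→P1 9×3=27, R-γ→P2 10×5=50, R-δ→P4 11×2=22
  busing cost 131, fixed 153 → total 284.
Compare {P1, P2, P3}: busing cost 145 + fixed 162 = 307.
Compare {P2, P4}: busing cost 212 + fixed 102 = 314.
Compare {P1, P2, P3, P4}: busing cost 101 + fixed 215 = 316.
All other subsets cost ≥ 307. Minimum total cost: 284.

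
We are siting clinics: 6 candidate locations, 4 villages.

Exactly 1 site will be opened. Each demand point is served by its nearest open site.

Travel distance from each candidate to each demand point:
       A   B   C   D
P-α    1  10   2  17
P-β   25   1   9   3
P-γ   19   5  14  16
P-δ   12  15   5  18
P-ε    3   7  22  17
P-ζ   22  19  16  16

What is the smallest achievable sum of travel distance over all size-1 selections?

Open {P-α}.
  A→P-α 1, B→P-α 10, C→P-α 2, D→P-α 17  ⇒ total 30.
Compare {P-β}: total 38.
Compare {P-ε}: total 49.
No size-1 selection does better; minimum is 30.

30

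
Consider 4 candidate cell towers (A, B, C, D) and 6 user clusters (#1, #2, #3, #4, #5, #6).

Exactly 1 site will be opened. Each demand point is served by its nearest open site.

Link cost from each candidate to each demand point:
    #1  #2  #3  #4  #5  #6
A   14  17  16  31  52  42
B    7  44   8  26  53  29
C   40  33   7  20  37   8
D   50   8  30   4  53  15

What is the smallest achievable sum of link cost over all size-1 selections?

145

Open {C}.
  #1→C 40, #2→C 33, #3→C 7, #4→C 20, #5→C 37, #6→C 8  ⇒ total 145.
Compare {D}: total 160.
Compare {B}: total 167.
No size-1 selection does better; minimum is 145.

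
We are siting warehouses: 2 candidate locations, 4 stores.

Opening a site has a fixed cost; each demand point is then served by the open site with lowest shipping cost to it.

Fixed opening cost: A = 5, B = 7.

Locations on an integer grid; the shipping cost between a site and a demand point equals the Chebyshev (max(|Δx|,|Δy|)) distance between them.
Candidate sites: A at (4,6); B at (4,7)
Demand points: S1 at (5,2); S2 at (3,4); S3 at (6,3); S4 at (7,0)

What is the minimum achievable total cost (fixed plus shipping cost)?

Open {A}: assign each demand point to its cheapest open site.
  S1→A 4, S2→A 2, S3→A 3, S4→A 6
  shipping cost 15, fixed 5 → total 20.
Compare {B}: shipping cost 19 + fixed 7 = 26.
Compare {A, B}: shipping cost 15 + fixed 12 = 27.

20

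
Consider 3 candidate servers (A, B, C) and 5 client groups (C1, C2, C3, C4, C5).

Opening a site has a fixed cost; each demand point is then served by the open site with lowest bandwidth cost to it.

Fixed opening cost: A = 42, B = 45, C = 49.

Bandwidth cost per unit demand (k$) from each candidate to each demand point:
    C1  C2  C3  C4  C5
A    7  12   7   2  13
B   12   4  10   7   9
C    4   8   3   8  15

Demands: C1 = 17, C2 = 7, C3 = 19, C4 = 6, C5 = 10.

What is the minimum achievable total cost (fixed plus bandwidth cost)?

Open {B, C}: assign each demand point to its cheapest open site.
  C1→C 17×4=68, C2→B 7×4=28, C3→C 19×3=57, C4→B 6×7=42, C5→B 10×9=90
  bandwidth cost 285, fixed 94 → total 379.
Compare {A, B, C}: bandwidth cost 255 + fixed 136 = 391.
Compare {A, C}: bandwidth cost 323 + fixed 91 = 414.
Compare {C}: bandwidth cost 379 + fixed 49 = 428.
All other subsets cost ≥ 391. Minimum total cost: 379.

379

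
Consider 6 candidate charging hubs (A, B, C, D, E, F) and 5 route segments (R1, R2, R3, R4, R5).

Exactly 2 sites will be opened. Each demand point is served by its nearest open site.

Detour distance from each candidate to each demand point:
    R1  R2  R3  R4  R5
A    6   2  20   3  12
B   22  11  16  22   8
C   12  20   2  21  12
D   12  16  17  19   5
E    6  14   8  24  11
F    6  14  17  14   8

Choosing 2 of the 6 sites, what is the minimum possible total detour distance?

25

Open {A, C}.
  R1→A 6, R2→A 2, R3→C 2, R4→A 3, R5→A 12  ⇒ total 25.
Compare {A, E}: total 30.
Compare {A, D}: total 33.
No size-2 selection does better; minimum is 25.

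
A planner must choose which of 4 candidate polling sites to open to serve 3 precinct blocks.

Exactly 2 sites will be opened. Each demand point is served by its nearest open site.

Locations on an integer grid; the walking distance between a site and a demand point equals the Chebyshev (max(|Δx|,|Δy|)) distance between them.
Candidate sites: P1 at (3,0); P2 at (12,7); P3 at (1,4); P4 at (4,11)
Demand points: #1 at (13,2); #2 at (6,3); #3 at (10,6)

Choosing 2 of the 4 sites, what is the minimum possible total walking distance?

10

Open {P1, P2}.
  #1→P2 5, #2→P1 3, #3→P2 2  ⇒ total 10.
Compare {P2, P3}: total 12.
Compare {P2, P4}: total 13.
No size-2 selection does better; minimum is 10.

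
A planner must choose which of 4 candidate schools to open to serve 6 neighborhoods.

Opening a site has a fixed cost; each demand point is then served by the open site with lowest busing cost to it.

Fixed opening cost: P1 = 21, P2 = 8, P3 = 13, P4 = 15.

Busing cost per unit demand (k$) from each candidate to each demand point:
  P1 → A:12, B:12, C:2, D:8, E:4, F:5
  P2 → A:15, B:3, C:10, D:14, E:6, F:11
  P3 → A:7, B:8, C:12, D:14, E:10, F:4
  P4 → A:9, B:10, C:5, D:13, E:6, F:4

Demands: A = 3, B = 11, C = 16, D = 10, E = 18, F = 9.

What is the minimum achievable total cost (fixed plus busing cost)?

316

Open {P1, P2, P3}: assign each demand point to its cheapest open site.
  A→P3 3×7=21, B→P2 11×3=33, C→P1 16×2=32, D→P1 10×8=80, E→P1 18×4=72, F→P3 9×4=36
  busing cost 274, fixed 42 → total 316.
Compare {P1, P2, P4}: busing cost 280 + fixed 44 = 324.
Compare {P1, P2}: busing cost 298 + fixed 29 = 327.
Compare {P1, P2, P3, P4}: busing cost 274 + fixed 57 = 331.
All other subsets cost ≥ 324. Minimum total cost: 316.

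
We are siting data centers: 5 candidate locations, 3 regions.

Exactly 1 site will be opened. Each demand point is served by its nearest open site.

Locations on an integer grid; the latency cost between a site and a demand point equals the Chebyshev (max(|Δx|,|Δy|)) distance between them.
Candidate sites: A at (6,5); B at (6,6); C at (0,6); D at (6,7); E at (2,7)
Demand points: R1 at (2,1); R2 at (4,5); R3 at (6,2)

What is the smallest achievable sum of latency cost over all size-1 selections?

9

Open {A}.
  R1→A 4, R2→A 2, R3→A 3  ⇒ total 9.
Compare {B}: total 11.
Compare {D}: total 13.
No size-1 selection does better; minimum is 9.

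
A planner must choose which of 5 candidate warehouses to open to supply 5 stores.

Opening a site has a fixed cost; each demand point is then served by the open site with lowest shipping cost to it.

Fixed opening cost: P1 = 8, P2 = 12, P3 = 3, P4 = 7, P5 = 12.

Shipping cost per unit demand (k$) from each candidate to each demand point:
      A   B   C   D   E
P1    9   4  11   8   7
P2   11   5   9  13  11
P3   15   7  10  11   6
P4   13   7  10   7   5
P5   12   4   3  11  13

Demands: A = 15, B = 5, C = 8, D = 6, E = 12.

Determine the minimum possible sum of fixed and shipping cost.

Open {P1, P4, P5}: assign each demand point to its cheapest open site.
  A→P1 15×9=135, B→P1 5×4=20, C→P5 8×3=24, D→P4 6×7=42, E→P4 12×5=60
  shipping cost 281, fixed 27 → total 308.
Compare {P1, P3, P4, P5}: shipping cost 281 + fixed 30 = 311.
Compare {P1, P2, P4, P5}: shipping cost 281 + fixed 39 = 320.
Compare {P1, P3, P5}: shipping cost 299 + fixed 23 = 322.
All other subsets cost ≥ 311. Minimum total cost: 308.

308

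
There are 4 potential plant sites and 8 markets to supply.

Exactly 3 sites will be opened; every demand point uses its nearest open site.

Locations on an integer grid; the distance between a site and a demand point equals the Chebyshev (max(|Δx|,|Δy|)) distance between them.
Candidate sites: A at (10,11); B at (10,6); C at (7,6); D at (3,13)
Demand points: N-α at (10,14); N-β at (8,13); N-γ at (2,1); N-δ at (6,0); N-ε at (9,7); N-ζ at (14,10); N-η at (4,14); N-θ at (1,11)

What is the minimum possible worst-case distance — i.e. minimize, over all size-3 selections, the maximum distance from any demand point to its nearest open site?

Open {A, B, C}.
  Farthest demand point is N-δ at distance 6 (to B); all others are ≤ 6.
With {A, C, D} the worst case is 6.
With {B, C, D} the worst case is 7.
No size-3 selection achieves below 6.

6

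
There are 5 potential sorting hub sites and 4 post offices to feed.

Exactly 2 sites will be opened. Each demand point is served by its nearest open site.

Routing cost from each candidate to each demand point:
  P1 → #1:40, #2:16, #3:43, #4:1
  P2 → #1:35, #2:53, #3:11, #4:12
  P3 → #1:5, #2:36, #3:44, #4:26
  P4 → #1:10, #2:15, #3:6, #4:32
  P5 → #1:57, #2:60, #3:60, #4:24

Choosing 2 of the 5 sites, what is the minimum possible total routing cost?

32

Open {P1, P4}.
  #1→P4 10, #2→P4 15, #3→P4 6, #4→P1 1  ⇒ total 32.
Compare {P2, P4}: total 43.
Compare {P3, P4}: total 52.
No size-2 selection does better; minimum is 32.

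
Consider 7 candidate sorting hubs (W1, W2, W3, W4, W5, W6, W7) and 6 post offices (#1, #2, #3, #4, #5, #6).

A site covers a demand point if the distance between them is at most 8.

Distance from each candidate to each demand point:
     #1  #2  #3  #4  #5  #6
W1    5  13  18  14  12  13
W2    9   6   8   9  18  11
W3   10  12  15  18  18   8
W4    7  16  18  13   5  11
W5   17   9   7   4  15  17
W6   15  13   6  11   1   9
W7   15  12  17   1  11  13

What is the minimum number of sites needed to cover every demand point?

4

Coverage sets (demand points within 8 of each site):
  W1: {#1}
  W2: {#2, #3}
  W3: {#6}
  W4: {#1, #5}
  W5: {#3, #4}
  W6: {#3, #5}
  W7: {#4}
No 3 sites suffice: every size-3 union leaves at least one demand point uncovered.
But {W2, W3, W4, W5} covers everything, so the minimum is 4.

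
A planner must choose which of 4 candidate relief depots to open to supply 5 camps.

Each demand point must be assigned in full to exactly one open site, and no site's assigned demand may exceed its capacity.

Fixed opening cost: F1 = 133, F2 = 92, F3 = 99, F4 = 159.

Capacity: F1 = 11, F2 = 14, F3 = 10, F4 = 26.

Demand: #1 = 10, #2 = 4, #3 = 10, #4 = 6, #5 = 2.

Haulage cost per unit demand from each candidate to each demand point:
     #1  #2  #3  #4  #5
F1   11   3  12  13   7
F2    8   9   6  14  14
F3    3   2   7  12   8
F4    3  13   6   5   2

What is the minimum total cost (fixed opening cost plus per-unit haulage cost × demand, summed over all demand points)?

402

Open {F3, F4}; cheapest assignment that respects the capacities:
  F3 (cap 10, load 6): #2, #5 — cost 4×2 + 2×8 = 24
  F4 (cap 26, load 26): #1, #3, #4 — cost 10×3 + 10×6 + 6×5 = 120
  Shipping 144, fixed 258 → total 402.
  Any other capacity-feasible assignment to {F3, F4} ships for at least 144.
Compare {F2, F4}: its best feasible assignment gives total 411.
Compare {F1, F4}: its best feasible assignment gives total 438.
Every other set of open sites that can feasibly serve all demand totals ≥ 411 even under its best assignment. Minimum: 402.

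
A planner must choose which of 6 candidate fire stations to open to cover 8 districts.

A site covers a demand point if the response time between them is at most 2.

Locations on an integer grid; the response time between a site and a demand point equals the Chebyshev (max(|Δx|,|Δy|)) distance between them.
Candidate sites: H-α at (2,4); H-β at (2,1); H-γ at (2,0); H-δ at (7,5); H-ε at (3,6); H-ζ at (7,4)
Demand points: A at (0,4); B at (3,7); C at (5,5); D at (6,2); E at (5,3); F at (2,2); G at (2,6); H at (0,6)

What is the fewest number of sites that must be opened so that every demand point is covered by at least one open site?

3

Coverage sets (demand points within 2 of each site):
  H-α: {A, F, G, H}
  H-β: {F}
  H-γ: {F}
  H-δ: {C, E}
  H-ε: {B, C, G}
  H-ζ: {C, D, E}
No 2 sites suffice: every size-2 union leaves at least one demand point uncovered.
But {H-α, H-ε, H-ζ} covers everything, so the minimum is 3.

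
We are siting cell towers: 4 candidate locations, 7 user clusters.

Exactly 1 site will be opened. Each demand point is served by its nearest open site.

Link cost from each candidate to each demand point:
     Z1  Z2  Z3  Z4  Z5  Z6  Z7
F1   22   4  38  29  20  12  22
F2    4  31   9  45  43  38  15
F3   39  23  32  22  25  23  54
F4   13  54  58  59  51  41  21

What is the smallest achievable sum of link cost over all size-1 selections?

Open {F1}.
  Z1→F1 22, Z2→F1 4, Z3→F1 38, Z4→F1 29, Z5→F1 20, Z6→F1 12, Z7→F1 22  ⇒ total 147.
Compare {F2}: total 185.
Compare {F3}: total 218.
No size-1 selection does better; minimum is 147.

147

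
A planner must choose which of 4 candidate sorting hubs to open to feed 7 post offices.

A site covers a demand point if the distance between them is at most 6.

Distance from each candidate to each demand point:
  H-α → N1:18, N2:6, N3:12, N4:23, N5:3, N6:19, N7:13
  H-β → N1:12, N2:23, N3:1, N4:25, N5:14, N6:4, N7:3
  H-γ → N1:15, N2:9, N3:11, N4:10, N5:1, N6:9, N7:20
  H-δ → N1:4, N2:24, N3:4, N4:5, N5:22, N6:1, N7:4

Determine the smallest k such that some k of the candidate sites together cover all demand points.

2

Coverage sets (demand points within 6 of each site):
  H-α: {N2, N5}
  H-β: {N3, N6, N7}
  H-γ: {N5}
  H-δ: {N1, N3, N4, N6, N7}
No single site covers all 7 demand points.
But {H-α, H-δ} covers everything, so the minimum is 2.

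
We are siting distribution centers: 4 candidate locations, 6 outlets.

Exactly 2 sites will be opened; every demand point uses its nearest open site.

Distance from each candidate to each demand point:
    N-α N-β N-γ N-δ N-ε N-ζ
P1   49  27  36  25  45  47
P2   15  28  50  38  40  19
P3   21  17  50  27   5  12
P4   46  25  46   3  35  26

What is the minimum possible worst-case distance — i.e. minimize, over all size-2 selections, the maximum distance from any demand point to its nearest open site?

Open {P1, P3}.
  Farthest demand point is N-γ at distance 36 (to P1); all others are ≤ 36.
With {P1, P2} the worst case is 40.
With {P1, P4} the worst case is 46.
No size-2 selection achieves below 36.

36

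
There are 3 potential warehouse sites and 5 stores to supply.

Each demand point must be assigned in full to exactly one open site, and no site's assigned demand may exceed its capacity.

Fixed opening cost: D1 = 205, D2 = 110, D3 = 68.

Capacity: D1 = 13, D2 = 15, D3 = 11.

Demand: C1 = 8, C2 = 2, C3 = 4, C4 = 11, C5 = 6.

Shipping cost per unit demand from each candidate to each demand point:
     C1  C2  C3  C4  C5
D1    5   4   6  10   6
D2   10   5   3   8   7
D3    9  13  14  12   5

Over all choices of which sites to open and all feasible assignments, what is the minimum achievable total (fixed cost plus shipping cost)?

Open {D1, D2, D3}; cheapest assignment that respects the capacities:
  D1 (cap 13, load 10): C1, C2 — cost 8×5 + 2×4 = 48
  D2 (cap 15, load 15): C3, C4 — cost 4×3 + 11×8 = 100
  D3 (cap 11, load 6): C5 — cost 6×5 = 30
  Shipping 178, fixed 383 → total 561.
  Any other capacity-feasible assignment to {D1, D2, D3} ships for at least 178.
Total demand is 31 and no other set of sites has combined capacity ≥ 31, so {D1, D2, D3} is the only feasible choice of open sites. Minimum: 561.

561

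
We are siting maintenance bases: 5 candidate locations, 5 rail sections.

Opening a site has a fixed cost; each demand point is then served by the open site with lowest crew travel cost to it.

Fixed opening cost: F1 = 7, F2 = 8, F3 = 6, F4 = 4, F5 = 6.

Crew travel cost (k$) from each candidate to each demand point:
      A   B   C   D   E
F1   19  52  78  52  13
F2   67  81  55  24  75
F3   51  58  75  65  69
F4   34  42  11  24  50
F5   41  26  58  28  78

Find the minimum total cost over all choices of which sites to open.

110

Open {F1, F4, F5}: assign each demand point to its cheapest open site.
  A→F1 19, B→F5 26, C→F4 11, D→F4 24, E→F1 13
  crew travel cost 93, fixed 17 → total 110.
Compare {F1, F3, F4, F5}: crew travel cost 93 + fixed 23 = 116.
Compare {F1, F2, F4, F5}: crew travel cost 93 + fixed 25 = 118.
Compare {F1, F4}: crew travel cost 109 + fixed 11 = 120.
All other subsets cost ≥ 116. Minimum total cost: 110.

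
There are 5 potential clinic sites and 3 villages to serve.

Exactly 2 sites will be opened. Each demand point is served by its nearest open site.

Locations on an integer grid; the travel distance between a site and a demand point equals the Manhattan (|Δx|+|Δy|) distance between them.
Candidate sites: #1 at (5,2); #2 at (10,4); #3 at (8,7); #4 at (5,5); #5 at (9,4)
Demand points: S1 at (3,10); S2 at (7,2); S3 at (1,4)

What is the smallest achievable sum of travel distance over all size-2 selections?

14

Open {#1, #4}.
  S1→#4 7, S2→#1 2, S3→#4 5  ⇒ total 14.
Compare {#1, #3}: total 16.
Compare {#4, #5}: total 16.
No size-2 selection does better; minimum is 14.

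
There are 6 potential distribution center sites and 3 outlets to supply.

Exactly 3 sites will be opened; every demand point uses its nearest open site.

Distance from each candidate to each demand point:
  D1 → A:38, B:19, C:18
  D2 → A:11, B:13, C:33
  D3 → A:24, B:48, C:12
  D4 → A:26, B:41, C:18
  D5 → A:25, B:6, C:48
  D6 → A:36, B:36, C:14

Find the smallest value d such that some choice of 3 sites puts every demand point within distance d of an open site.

Open {D2, D3, D5}.
  Farthest demand point is C at distance 12 (to D3); all others are ≤ 12.
With {D1, D2, D3} the worst case is 13.
With {D2, D3, D4} the worst case is 13.
No size-3 selection achieves below 12.

12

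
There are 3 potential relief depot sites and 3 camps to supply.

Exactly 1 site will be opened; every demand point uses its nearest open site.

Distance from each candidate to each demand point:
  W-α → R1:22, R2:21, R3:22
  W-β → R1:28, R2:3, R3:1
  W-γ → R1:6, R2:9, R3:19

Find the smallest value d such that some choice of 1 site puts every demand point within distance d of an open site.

Open {W-γ}.
  Farthest demand point is R3 at distance 19 (to W-γ); all others are ≤ 19.
With {W-α} the worst case is 22.
With {W-β} the worst case is 28.
No size-1 selection achieves below 19.

19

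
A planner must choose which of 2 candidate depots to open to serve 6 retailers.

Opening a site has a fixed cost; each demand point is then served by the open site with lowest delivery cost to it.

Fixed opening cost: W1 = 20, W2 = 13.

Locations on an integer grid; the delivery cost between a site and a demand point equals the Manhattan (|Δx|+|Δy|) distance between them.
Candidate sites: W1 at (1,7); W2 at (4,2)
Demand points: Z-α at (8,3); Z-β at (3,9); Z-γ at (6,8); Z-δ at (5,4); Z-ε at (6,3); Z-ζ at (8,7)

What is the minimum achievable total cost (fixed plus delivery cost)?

Open {W2}: assign each demand point to its cheapest open site.
  Z-α→W2 5, Z-β→W2 8, Z-γ→W2 8, Z-δ→W2 3, Z-ε→W2 3, Z-ζ→W2 9
  delivery cost 36, fixed 13 → total 49.
Compare {W1, W2}: delivery cost 28 + fixed 33 = 61.
Compare {W1}: delivery cost 44 + fixed 20 = 64.

49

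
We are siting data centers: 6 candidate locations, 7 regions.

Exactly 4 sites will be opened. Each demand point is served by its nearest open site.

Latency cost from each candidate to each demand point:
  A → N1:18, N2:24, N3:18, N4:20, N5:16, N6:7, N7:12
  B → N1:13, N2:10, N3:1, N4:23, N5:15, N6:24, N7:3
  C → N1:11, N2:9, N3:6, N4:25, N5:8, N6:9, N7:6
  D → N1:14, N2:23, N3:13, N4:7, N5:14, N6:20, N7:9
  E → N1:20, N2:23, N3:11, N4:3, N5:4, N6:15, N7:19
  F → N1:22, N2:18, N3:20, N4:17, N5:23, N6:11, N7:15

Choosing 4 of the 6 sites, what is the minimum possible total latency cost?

Open {A, B, C, E}.
  N1→C 11, N2→C 9, N3→B 1, N4→E 3, N5→E 4, N6→A 7, N7→B 3  ⇒ total 38.
Compare {B, C, D, E}: total 40.
Compare {B, C, E, F}: total 40.
No size-4 selection does better; minimum is 38.

38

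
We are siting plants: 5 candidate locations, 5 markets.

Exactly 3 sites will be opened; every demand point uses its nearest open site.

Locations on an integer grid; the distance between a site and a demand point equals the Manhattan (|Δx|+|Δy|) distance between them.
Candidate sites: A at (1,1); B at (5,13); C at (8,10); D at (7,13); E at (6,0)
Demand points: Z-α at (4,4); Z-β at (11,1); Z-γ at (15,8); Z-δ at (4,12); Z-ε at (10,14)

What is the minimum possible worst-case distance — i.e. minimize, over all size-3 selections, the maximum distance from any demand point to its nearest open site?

9

Open {A, C, E}.
  Farthest demand point is Z-γ at distance 9 (to C); all others are ≤ 9.
With {B, C, E} the worst case is 9.
With {C, D, E} the worst case is 9.
No size-3 selection achieves below 9.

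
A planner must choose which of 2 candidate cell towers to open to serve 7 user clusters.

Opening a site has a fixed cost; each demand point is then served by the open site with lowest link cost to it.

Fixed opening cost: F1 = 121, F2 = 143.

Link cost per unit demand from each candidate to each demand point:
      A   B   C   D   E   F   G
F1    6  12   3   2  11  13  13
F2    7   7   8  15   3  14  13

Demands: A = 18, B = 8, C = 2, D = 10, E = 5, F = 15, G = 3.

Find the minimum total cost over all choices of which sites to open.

640

Open {F1}: assign each demand point to its cheapest open site.
  A→F1 18×6=108, B→F1 8×12=96, C→F1 2×3=6, D→F1 10×2=20, E→F1 5×11=55, F→F1 15×13=195, G→F1 3×13=39
  link cost 519, fixed 121 → total 640.
Compare {F1, F2}: link cost 439 + fixed 264 = 703.
Compare {F2}: link cost 612 + fixed 143 = 755.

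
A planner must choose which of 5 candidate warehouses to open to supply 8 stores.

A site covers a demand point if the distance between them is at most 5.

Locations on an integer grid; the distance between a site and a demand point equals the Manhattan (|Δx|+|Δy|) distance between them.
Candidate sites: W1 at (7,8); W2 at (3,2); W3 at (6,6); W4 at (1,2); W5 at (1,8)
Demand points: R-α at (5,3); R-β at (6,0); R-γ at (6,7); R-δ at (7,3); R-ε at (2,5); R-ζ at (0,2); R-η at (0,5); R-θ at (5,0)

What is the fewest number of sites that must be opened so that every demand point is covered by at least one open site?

3

Coverage sets (demand points within 5 of each site):
  W1: {R-γ, R-δ}
  W2: {R-α, R-β, R-δ, R-ε, R-ζ, R-θ}
  W3: {R-α, R-γ, R-δ, R-ε}
  W4: {R-α, R-ε, R-ζ, R-η}
  W5: {R-ε, R-η}
No 2 sites suffice: every size-2 union leaves at least one demand point uncovered.
But {W1, W2, W4} covers everything, so the minimum is 3.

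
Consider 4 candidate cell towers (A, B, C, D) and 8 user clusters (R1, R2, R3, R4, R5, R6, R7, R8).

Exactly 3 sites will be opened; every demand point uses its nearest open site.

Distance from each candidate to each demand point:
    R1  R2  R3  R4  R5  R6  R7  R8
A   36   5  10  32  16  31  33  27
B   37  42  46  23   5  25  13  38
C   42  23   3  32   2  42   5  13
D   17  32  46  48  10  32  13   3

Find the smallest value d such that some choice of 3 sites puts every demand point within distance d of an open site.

25

Open {A, B, D}.
  Farthest demand point is R6 at distance 25 (to B); all others are ≤ 25.
With {B, C, D} the worst case is 25.
With {A, C, D} the worst case is 32.
No size-3 selection achieves below 25.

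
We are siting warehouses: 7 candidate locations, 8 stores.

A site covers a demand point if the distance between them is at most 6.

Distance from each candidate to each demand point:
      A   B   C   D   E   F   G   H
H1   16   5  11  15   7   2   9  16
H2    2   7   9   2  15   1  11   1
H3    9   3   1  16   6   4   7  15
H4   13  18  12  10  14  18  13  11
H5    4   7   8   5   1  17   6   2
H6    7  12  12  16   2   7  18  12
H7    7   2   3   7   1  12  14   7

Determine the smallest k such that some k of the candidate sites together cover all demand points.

2

Coverage sets (demand points within 6 of each site):
  H1: {B, F}
  H2: {A, D, F, H}
  H3: {B, C, E, F}
  H4: {}
  H5: {A, D, E, G, H}
  H6: {E}
  H7: {B, C, E}
No single site covers all 8 demand points.
But {H3, H5} covers everything, so the minimum is 2.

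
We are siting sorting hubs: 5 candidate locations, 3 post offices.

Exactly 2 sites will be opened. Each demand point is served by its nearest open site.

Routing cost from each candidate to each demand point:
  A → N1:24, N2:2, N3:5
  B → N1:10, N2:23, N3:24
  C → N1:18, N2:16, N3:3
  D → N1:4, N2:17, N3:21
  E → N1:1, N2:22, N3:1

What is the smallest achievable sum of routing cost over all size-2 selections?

4

Open {A, E}.
  N1→E 1, N2→A 2, N3→E 1  ⇒ total 4.
Compare {A, D}: total 11.
Compare {A, B}: total 17.
No size-2 selection does better; minimum is 4.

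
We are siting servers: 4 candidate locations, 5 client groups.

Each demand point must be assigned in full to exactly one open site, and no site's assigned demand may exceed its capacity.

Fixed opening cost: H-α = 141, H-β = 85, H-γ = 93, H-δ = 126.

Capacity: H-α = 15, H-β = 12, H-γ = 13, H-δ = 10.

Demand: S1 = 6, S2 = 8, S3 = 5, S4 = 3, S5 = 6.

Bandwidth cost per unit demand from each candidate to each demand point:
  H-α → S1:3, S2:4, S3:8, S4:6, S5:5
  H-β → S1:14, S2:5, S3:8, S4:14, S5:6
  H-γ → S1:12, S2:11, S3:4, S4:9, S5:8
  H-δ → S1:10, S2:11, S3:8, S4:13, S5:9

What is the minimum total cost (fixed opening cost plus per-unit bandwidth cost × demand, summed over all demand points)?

408

Open {H-α, H-γ}; cheapest assignment that respects the capacities:
  H-α (cap 15, load 15): S1, S4, S5 — cost 6×3 + 3×6 + 6×5 = 66
  H-γ (cap 13, load 13): S2, S3 — cost 8×11 + 5×4 = 108
  Shipping 174, fixed 234 → total 408.
  Any other capacity-feasible assignment to {H-α, H-γ} ships for at least 174.
Compare {H-α, H-β, H-γ}: its best feasible assignment gives total 445.
Compare {H-α, H-β, H-δ}: its best feasible assignment gives total 498.
Every other set of open sites that can feasibly serve all demand totals ≥ 445 even under its best assignment. Minimum: 408.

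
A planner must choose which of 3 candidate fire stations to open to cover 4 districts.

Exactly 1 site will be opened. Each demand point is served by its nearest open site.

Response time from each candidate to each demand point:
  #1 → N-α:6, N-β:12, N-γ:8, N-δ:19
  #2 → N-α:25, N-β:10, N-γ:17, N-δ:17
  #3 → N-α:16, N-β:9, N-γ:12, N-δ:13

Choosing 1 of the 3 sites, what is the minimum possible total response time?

45

Open {#1}.
  N-α→#1 6, N-β→#1 12, N-γ→#1 8, N-δ→#1 19  ⇒ total 45.
Compare {#3}: total 50.
Compare {#2}: total 69.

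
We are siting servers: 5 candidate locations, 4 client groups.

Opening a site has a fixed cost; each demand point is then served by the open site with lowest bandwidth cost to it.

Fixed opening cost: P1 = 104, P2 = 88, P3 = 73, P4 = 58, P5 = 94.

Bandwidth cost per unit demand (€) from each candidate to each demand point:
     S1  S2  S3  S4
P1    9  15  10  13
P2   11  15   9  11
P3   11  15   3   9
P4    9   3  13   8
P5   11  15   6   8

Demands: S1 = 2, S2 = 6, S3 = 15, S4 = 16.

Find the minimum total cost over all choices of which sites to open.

340

Open {P3, P4}: assign each demand point to its cheapest open site.
  S1→P4 2×9=18, S2→P4 6×3=18, S3→P3 15×3=45, S4→P4 16×8=128
  bandwidth cost 209, fixed 131 → total 340.
Compare {P3}: bandwidth cost 301 + fixed 73 = 374.
Compare {P4, P5}: bandwidth cost 254 + fixed 152 = 406.
Compare {P4}: bandwidth cost 359 + fixed 58 = 417.
All other subsets cost ≥ 374. Minimum total cost: 340.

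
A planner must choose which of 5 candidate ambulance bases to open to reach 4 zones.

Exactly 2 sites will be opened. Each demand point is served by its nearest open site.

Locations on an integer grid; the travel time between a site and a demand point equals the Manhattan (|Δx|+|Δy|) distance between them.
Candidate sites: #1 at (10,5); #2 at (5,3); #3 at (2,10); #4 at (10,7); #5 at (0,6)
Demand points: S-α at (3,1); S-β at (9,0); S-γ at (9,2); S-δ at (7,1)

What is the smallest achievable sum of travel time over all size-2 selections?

18

Open {#1, #2}.
  S-α→#2 4, S-β→#1 6, S-γ→#1 4, S-δ→#2 4  ⇒ total 18.
Compare {#2, #3}: total 20.
Compare {#2, #4}: total 20.
No size-2 selection does better; minimum is 18.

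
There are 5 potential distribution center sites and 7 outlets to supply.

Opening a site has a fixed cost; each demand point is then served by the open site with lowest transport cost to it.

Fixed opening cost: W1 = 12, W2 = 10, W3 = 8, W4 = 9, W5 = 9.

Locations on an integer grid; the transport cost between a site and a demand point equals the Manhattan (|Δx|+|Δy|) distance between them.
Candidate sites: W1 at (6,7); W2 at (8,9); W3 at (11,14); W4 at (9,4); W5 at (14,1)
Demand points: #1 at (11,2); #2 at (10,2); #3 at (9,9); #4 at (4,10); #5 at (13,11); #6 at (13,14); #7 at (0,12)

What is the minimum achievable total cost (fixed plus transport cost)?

Open {W2, W3, W4}: assign each demand point to its cheapest open site.
  #1→W4 4, #2→W4 3, #3→W2 1, #4→W2 5, #5→W3 5, #6→W3 2, #7→W2 11
  transport cost 31, fixed 27 → total 58.
Compare {W2, W4}: transport cost 41 + fixed 19 = 60.
Compare {W3, W4}: transport cost 43 + fixed 17 = 60.
Compare {W2, W3, W5}: transport cost 33 + fixed 27 = 60.
All other subsets cost ≥ 60. Minimum total cost: 58.

58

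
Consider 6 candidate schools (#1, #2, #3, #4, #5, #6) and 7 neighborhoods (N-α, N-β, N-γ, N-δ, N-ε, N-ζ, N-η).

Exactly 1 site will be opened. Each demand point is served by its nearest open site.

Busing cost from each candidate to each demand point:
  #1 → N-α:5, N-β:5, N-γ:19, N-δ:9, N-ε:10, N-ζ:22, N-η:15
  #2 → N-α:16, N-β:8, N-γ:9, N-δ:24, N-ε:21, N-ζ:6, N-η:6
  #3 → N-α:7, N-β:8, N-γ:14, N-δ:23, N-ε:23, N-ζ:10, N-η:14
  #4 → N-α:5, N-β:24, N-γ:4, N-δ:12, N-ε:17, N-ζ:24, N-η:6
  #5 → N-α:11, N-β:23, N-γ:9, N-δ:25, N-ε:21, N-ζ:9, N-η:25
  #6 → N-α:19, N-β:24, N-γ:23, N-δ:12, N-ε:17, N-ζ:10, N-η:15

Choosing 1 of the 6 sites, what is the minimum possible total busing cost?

Open {#1}.
  N-α→#1 5, N-β→#1 5, N-γ→#1 19, N-δ→#1 9, N-ε→#1 10, N-ζ→#1 22, N-η→#1 15  ⇒ total 85.
Compare {#2}: total 90.
Compare {#4}: total 92.
No size-1 selection does better; minimum is 85.

85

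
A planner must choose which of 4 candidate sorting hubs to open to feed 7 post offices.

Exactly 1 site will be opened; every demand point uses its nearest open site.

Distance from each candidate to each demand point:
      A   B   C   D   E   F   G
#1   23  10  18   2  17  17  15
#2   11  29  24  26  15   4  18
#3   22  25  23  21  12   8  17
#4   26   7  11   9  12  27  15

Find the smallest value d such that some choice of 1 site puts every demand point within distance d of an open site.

23

Open {#1}.
  Farthest demand point is A at distance 23 (to #1); all others are ≤ 23.
With {#3} the worst case is 25.
With {#4} the worst case is 27.
No size-1 selection achieves below 23.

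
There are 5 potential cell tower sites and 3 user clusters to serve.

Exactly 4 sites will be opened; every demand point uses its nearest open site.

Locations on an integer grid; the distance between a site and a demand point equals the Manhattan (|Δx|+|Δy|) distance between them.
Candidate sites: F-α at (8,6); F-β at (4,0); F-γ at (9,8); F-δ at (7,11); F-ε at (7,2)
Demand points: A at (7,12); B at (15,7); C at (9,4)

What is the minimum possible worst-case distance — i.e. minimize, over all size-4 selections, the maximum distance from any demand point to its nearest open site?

7

Open {F-α, F-β, F-γ, F-δ}.
  Farthest demand point is B at distance 7 (to F-γ); all others are ≤ 7.
With {F-α, F-β, F-γ, F-ε} the worst case is 7.
With {F-α, F-γ, F-δ, F-ε} the worst case is 7.
No size-4 selection achieves below 7.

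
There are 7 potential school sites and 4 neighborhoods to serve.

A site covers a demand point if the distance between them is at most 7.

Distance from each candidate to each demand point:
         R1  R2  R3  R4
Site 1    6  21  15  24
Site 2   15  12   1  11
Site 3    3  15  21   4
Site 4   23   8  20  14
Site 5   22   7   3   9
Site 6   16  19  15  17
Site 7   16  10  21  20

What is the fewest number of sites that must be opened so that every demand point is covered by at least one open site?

Coverage sets (demand points within 7 of each site):
  Site 1: {R1}
  Site 2: {R3}
  Site 3: {R1, R4}
  Site 4: {}
  Site 5: {R2, R3}
  Site 6: {}
  Site 7: {}
No single site covers all 4 demand points.
But {Site 3, Site 5} covers everything, so the minimum is 2.

2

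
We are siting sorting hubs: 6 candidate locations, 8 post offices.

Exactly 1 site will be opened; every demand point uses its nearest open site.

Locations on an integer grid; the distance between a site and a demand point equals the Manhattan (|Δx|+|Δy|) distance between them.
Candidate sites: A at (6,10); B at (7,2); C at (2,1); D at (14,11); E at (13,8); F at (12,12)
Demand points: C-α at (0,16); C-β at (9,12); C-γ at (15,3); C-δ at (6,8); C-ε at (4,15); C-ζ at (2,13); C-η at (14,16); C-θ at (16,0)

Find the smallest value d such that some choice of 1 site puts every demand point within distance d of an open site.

Open {F}.
  Farthest demand point is C-α at distance 16 (to F); all others are ≤ 16.
With {D} the worst case is 19.
With {A} the worst case is 20.
No size-1 selection achieves below 16.

16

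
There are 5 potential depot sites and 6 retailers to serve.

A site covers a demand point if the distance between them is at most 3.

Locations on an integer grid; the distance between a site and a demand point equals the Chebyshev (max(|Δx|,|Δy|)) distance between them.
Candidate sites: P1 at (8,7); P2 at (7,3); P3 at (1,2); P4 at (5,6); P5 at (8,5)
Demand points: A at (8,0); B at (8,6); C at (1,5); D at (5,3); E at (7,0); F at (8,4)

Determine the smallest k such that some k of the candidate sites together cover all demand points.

Coverage sets (demand points within 3 of each site):
  P1: {B, F}
  P2: {A, B, D, E, F}
  P3: {C}
  P4: {B, D, F}
  P5: {B, D, F}
No single site covers all 6 demand points.
But {P2, P3} covers everything, so the minimum is 2.

2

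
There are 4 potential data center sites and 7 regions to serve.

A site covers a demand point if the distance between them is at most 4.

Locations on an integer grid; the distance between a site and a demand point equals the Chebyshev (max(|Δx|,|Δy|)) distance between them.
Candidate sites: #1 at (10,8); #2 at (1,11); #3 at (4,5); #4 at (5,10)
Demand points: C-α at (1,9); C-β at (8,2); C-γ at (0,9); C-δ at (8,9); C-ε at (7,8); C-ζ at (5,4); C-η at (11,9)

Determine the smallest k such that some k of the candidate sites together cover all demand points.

2

Coverage sets (demand points within 4 of each site):
  #1: {C-δ, C-ε, C-η}
  #2: {C-α, C-γ}
  #3: {C-α, C-β, C-γ, C-δ, C-ε, C-ζ}
  #4: {C-α, C-δ, C-ε}
No single site covers all 7 demand points.
But {#1, #3} covers everything, so the minimum is 2.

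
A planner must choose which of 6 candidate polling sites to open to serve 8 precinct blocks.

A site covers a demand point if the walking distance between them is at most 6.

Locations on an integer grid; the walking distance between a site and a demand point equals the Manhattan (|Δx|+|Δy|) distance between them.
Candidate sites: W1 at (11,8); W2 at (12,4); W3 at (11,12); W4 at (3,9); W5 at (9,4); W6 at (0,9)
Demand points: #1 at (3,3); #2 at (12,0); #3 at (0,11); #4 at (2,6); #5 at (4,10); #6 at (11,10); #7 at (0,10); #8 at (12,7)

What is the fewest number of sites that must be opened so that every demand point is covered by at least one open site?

Coverage sets (demand points within 6 of each site):
  W1: {#6, #8}
  W2: {#2, #8}
  W3: {#6, #8}
  W4: {#1, #3, #4, #5, #7}
  W5: {#8}
  W6: {#3, #4, #5, #7}
No 2 sites suffice: every size-2 union leaves at least one demand point uncovered.
But {W1, W2, W4} covers everything, so the minimum is 3.

3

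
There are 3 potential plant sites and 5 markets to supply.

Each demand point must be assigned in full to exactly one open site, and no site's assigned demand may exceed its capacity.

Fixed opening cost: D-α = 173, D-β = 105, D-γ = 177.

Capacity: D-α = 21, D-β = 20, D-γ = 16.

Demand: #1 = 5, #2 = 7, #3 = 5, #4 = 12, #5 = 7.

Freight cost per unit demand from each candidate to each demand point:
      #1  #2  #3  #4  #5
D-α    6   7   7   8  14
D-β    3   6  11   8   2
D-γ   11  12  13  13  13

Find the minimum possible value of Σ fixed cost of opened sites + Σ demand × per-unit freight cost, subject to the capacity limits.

Open {D-α, D-β}; cheapest assignment that respects the capacities:
  D-α (cap 21, load 17): #3, #4 — cost 5×7 + 12×8 = 131
  D-β (cap 20, load 19): #1, #2, #5 — cost 5×3 + 7×6 + 7×2 = 71
  Shipping 202, fixed 278 → total 480.
  Any other capacity-feasible assignment to {D-α, D-β} ships for at least 202.
Compare {D-α, D-β, D-γ}: its best feasible assignment gives total 657.
Every other set of open sites that can feasibly serve all demand totals ≥ 657 even under its best assignment. Minimum: 480.

480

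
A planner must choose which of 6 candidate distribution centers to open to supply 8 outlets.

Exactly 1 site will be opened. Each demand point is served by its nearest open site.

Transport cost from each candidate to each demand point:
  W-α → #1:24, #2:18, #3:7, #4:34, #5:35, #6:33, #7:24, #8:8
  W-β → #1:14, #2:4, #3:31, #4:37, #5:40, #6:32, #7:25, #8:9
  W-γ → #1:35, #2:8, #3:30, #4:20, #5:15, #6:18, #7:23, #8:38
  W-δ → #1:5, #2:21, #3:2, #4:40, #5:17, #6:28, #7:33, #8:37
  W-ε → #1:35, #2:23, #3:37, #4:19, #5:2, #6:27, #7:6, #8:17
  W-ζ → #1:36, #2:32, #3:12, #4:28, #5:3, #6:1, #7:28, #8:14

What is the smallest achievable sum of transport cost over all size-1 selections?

154

Open {W-ζ}.
  #1→W-ζ 36, #2→W-ζ 32, #3→W-ζ 12, #4→W-ζ 28, #5→W-ζ 3, #6→W-ζ 1, #7→W-ζ 28, #8→W-ζ 14  ⇒ total 154.
Compare {W-ε}: total 166.
Compare {W-α}: total 183.
No size-1 selection does better; minimum is 154.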